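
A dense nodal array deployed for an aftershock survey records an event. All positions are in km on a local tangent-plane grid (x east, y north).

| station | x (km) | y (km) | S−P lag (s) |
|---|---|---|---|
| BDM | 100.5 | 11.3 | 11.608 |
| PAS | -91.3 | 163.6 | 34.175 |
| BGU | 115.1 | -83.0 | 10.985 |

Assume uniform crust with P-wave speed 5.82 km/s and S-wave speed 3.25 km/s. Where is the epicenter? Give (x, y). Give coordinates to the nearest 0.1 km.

(41.2, -50.2)

Distance from S−P lag: d = Δt · v_P v_S / (v_P − v_S) = Δt · (5.82·3.25)/(5.82−3.25) ≈ 7.3599·Δt.
So d_BDM = 85.43, d_PAS = 251.53, d_BGU = 80.85 km.
Circle about each station: (x − 100.5)² + (y − 11.3)² = 85.43²; (x + 91.3)² + (y − 163.6)² = 251.53²; (x − 115.1)² + (y + 83.0)² = 80.85².
Subtracting the BDM equation from the PAS and BGU equations removes the quadratic terms:
-383.6 x + 304.6 y = -31096.35
29.2 x − 188.6 y = 10670.63
Solving the 2×2 system: x ≈ 41.2, y ≈ -50.2 km.
Check against BDM (with the unrounded x, y): √((x − 100.5)²+(y − 11.3)²) = 85.43 ≈ 85.43 km. ✓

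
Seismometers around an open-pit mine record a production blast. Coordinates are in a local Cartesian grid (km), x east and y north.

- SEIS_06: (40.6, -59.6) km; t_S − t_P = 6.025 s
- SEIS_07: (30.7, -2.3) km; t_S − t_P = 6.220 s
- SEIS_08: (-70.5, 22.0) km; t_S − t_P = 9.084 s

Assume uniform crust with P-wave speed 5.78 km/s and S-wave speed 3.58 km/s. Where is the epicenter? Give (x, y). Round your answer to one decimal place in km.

x ≈ -13.0 km, y ≈ -41.2 km

Distance from S−P lag: d = Δt · v_P v_S / (v_P − v_S) = Δt · (5.78·3.58)/(5.78−3.58) ≈ 9.4056·Δt.
So d_SEIS_06 = 56.67, d_SEIS_07 = 58.50, d_SEIS_08 = 85.44 km.
Circle about each station: (x − 40.6)² + (y + 59.6)² = 56.67²; (x − 30.7)² + (y + 2.3)² = 58.50²; (x + 70.5)² + (y − 22.0)² = 85.44².
Subtracting the SEIS_06 equation from the SEIS_07 and SEIS_08 equations removes the quadratic terms:
-19.8 x + 114.6 y = -4463.50
-222.2 x + 163.2 y = -3834.77
Solving the 2×2 system: x ≈ -13.0, y ≈ -41.2 km.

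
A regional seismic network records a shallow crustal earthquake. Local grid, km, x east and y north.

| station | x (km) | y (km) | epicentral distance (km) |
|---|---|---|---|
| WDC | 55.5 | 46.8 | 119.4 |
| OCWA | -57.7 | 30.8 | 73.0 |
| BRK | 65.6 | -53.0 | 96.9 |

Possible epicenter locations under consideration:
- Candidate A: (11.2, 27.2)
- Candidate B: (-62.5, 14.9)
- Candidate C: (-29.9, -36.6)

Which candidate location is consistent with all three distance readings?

For each candidate, compare |candidate − station| to the reported distance:
Candidate A: residuals WDC 71.0, OCWA 4.0, BRK 0.0 → max 71.0 km
Candidate B: residuals WDC 2.8, OCWA 56.4, BRK 48.1 → max 56.4 km
Candidate C: residuals WDC 0.0, OCWA 0.1, BRK 0.0 → max 0.1 km
Only Candidate C has all residuals ≈ 0.

Candidate C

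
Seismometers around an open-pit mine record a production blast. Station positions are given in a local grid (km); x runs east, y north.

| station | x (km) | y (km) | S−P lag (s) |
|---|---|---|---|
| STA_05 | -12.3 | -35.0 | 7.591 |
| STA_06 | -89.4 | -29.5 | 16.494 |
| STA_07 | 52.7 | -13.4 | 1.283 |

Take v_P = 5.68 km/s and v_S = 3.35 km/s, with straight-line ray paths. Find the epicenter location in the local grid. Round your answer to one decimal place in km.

x ≈ 43.6 km, y ≈ -8.2 km

Distance from S−P lag: d = Δt · v_P v_S / (v_P − v_S) = Δt · (5.68·3.35)/(5.68−3.35) ≈ 8.1665·Δt.
So d_STA_05 = 61.99, d_STA_06 = 134.70, d_STA_07 = 10.48 km.
Circle about each station: (x + 12.3)² + (y + 35.0)² = 61.99²; (x + 89.4)² + (y + 29.5)² = 134.70²; (x − 52.7)² + (y + 13.4)² = 10.48².
Subtracting the STA_05 equation from the STA_06 and STA_07 equations removes the quadratic terms:
-154.2 x + 11.0 y = -6815.01
130.0 x + 43.2 y = 5313.49
Solving the 2×2 system: x ≈ 43.6, y ≈ -8.2 km.
Check against STA_05 (with the unrounded x, y): √((x + 12.3)²+(y + 35.0)²) = 61.99 ≈ 61.99 km. ✓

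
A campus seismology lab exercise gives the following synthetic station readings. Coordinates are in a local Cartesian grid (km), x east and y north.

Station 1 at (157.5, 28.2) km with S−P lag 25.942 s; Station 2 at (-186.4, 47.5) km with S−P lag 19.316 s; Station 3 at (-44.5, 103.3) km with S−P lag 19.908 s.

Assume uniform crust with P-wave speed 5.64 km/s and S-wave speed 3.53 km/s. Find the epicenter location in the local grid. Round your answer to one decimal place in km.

Distance from S−P lag: d = Δt · v_P v_S / (v_P − v_S) = Δt · (5.64·3.53)/(5.64−3.53) ≈ 9.4356·Δt.
So d_Station 1 = 244.78, d_Station 2 = 182.26, d_Station 3 = 187.84 km.
Circle about each station: (x − 157.5)² + (y − 28.2)² = 244.78²; (x + 186.4)² + (y − 47.5)² = 182.26²; (x + 44.5)² + (y − 103.3)² = 187.84².
Subtracting pairs of circle equations eliminates x²+y² and gives linear equations (the radical axes):
-687.8 x + 38.6 y = 38098.26
-404.0 x + 150.2 y = 11683.03
Solving the 2×2 system: x ≈ -60.1, y ≈ -83.9 km.

-60.1 km east, -83.9 km north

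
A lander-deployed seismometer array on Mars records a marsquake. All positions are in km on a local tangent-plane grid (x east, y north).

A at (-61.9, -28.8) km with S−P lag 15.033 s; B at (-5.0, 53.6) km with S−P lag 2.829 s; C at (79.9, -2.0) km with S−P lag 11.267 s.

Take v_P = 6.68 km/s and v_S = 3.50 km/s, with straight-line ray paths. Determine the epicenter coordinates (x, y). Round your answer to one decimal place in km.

x ≈ 15.5 km, y ≈ 50.1 km

Distance from S−P lag: d = Δt · v_P v_S / (v_P − v_S) = Δt · (6.68·3.50)/(6.68−3.50) ≈ 7.3522·Δt.
So d_A = 110.53, d_B = 20.80, d_C = 82.84 km.
Circle about each station: (x + 61.9)² + (y + 28.8)² = 110.53²; (x + 5.0)² + (y − 53.6)² = 20.80²; (x − 79.9)² + (y + 2.0)² = 82.84².
Subtracting the A equation from the B and C equations removes the quadratic terms:
113.8 x + 164.8 y = 10021.15
283.6 x + 53.6 y = 7081.38
Solving the 2×2 system: x ≈ 15.5, y ≈ 50.1 km.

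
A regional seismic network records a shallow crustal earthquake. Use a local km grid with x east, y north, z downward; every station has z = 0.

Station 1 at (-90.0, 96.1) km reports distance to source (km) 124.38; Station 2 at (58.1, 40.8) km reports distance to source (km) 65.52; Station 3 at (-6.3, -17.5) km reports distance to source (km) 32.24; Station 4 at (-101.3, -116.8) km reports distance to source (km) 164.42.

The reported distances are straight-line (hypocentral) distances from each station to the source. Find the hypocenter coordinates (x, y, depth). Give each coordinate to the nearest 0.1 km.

x ≈ 0.6 km, y ≈ 11.7 km, depth ≈ 11.8 km

Each station gives a sphere (x−x_i)² + (y−y_i)² + z² = d_i² (stations at z=0).
Subtracting the Station 1 sphere from Station 2 and Station 3: z² cancels, leaving linear equations in x and y:
296.2 x − 110.6 y = -1117.45
167.4 x − 227.2 y = -2558.30
Solving: x ≈ 0.596, y ≈ 11.699 km (keep extra digits for the depth step; rounded: 0.6, 11.7).
Then from the Station 1 sphere: z² = 124.38² − (x + 90.0)² − (y − 96.1)² with x = 0.596, y = 11.699, so z ≈ 11.799 ≈ 11.8 km.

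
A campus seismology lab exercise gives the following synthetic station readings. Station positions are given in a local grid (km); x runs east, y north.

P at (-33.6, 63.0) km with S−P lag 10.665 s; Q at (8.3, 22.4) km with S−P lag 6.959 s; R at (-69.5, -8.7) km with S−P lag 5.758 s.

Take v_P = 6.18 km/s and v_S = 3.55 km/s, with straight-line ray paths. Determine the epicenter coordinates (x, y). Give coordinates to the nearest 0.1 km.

(-24.5, -25.5)

Distance from S−P lag: d = Δt · v_P v_S / (v_P − v_S) = Δt · (6.18·3.55)/(6.18−3.55) ≈ 8.3418·Δt.
So d_P = 88.97, d_Q = 58.05, d_R = 48.03 km.
Circle about each station: (x + 33.6)² + (y − 63.0)² = 88.97²; (x − 8.3)² + (y − 22.4)² = 58.05²; (x + 69.5)² + (y + 8.7)² = 48.03².
Subtracting the P equation from the Q and R equations removes the quadratic terms:
83.8 x − 81.2 y = 18.55
-71.8 x − 143.4 y = 5416.76
Solving the 2×2 system: x ≈ -24.5, y ≈ -25.5 km.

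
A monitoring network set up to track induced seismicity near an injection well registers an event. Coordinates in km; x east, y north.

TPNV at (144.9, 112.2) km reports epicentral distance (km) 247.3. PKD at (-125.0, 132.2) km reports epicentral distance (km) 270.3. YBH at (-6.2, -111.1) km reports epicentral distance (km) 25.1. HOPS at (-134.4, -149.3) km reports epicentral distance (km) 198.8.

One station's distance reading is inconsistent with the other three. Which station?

Solve using three stations at a time. Using TPNV, PKD, YBH (subtract circle equations pairwise → linear system) gives (x, y) ≈ (15.6, -98.6).
Distances from that point to each station vs reported:
  TPNV: calculated 247.3 vs reported 247.3 → residual 0.0 km
  PKD: calculated 270.3 vs reported 270.3 → residual 0.0 km
  YBH: calculated 25.1 vs reported 25.1 → residual 0.0 km
  HOPS: calculated 158.4 vs reported 198.8 → residual 40.4 km
TPNV, PKD, YBH are mutually consistent (residuals ≈ 0); HOPS is off by 40.4 km.

HOPS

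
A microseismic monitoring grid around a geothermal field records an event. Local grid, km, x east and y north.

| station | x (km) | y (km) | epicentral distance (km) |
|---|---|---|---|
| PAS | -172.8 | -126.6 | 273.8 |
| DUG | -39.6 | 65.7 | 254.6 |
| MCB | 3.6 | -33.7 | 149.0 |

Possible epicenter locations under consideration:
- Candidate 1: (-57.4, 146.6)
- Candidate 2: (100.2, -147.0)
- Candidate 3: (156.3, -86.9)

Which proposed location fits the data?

For each candidate, compare |candidate − station| to the reported distance:
Candidate 1: residuals PAS 22.8, DUG 171.8, MCB 41.3 → max 171.8 km
Candidate 2: residuals PAS 0.0, DUG 0.1, MCB 0.1 → max 0.1 km
Candidate 3: residuals PAS 57.7, DUG 6.3, MCB 12.7 → max 57.7 km
Only Candidate 2 has all residuals ≈ 0.

Candidate 2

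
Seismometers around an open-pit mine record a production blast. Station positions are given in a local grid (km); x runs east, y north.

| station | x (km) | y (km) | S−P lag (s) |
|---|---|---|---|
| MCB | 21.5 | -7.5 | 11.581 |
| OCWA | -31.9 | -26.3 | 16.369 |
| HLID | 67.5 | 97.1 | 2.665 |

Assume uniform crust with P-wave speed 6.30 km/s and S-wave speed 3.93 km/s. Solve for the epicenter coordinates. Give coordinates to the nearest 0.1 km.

94.2 km east, 89.2 km north

Distance from S−P lag: d = Δt · v_P v_S / (v_P − v_S) = Δt · (6.30·3.93)/(6.30−3.93) ≈ 10.4468·Δt.
So d_MCB = 120.98, d_OCWA = 171.00, d_HLID = 27.84 km.
Circle about each station: (x − 21.5)² + (y + 7.5)² = 120.98²; (x + 31.9)² + (y + 26.3)² = 171.00²; (x − 67.5)² + (y − 97.1)² = 27.84².
Subtracting the MCB equation from the OCWA and HLID equations removes the quadratic terms:
-106.8 x − 37.6 y = -13414.04
92.0 x + 209.2 y = 27327.25
Solving the 2×2 system: x ≈ 94.2, y ≈ 89.2 km.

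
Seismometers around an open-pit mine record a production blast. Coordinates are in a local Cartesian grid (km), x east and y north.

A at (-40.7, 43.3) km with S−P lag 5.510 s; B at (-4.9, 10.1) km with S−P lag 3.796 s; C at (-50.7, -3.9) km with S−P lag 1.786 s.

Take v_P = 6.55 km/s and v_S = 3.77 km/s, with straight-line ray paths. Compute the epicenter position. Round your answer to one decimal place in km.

-34.9 km east, -5.3 km north

Distance from S−P lag: d = Δt · v_P v_S / (v_P − v_S) = Δt · (6.55·3.77)/(6.55−3.77) ≈ 8.8826·Δt.
So d_A = 48.94, d_B = 33.72, d_C = 15.86 km.
Circle about each station: (x + 40.7)² + (y − 43.3)² = 48.94²; (x + 4.9)² + (y − 10.1)² = 33.72²; (x + 50.7)² + (y + 3.9)² = 15.86².
Subtracting the A equation from the B and C equations removes the quadratic terms:
71.6 x − 66.4 y = -2147.27
-20.0 x − 94.4 y = 1197.90
Solving the 2×2 system: x ≈ -34.9, y ≈ -5.3 km.
Check against A (with the unrounded x, y): √((x + 40.7)²+(y − 43.3)²) = 48.94 ≈ 48.94 km. ✓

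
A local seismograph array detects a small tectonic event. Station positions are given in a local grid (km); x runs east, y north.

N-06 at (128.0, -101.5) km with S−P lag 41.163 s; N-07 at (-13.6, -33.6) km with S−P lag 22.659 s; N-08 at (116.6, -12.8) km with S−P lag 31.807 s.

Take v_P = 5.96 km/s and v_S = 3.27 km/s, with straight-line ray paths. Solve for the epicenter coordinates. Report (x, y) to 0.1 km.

(-71.8, 119.9)

Distance from S−P lag: d = Δt · v_P v_S / (v_P − v_S) = Δt · (5.96·3.27)/(5.96−3.27) ≈ 7.2451·Δt.
So d_N-06 = 298.23, d_N-07 = 164.17, d_N-08 = 230.44 km.
Circle about each station: (x − 128.0)² + (y + 101.5)² = 298.23²; (x + 13.6)² + (y + 33.6)² = 164.17²; (x − 116.6)² + (y + 12.8)² = 230.44².
Subtracting the N-06 equation from the N-07 and N-08 equations removes the quadratic terms:
-283.2 x + 135.8 y = 36617.01
-22.8 x + 177.4 y = 22911.69
Solving the 2×2 system: x ≈ -71.8, y ≈ 119.9 km.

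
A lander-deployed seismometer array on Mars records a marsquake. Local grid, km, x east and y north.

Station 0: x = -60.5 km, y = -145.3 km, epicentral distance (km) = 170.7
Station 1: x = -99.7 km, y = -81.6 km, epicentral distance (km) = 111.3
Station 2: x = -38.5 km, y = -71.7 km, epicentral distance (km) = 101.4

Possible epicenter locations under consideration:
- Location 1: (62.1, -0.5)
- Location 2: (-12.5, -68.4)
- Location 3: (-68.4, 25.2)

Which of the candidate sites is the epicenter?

For each candidate, compare |candidate − station| to the reported distance:
Location 1: residuals Station 0 19.0, Station 1 69.7, Station 2 21.8 → max 69.7 km
Location 2: residuals Station 0 80.0, Station 1 23.1, Station 2 75.2 → max 80.0 km
Location 3: residuals Station 0 0.0, Station 1 0.0, Station 2 0.0 → max 0.0 km
Only Location 3 has all residuals ≈ 0.

Location 3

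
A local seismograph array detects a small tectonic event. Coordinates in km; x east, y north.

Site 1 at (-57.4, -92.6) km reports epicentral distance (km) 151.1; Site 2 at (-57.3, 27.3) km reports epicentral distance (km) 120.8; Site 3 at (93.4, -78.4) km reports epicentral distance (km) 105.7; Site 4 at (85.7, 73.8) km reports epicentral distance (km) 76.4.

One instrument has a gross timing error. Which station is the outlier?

Site 3

Solve using three stations at a time. Using Site 1, Site 2, Site 4 (subtract circle equations pairwise → linear system) gives (x, y) ≈ (60.7, 1.6).
Distances from that point to each station vs reported:
  Site 1: calculated 151.1 vs reported 151.1 → residual 0.0 km
  Site 2: calculated 120.8 vs reported 120.8 → residual 0.0 km
  Site 3: calculated 86.4 vs reported 105.7 → residual 19.3 km
  Site 4: calculated 76.4 vs reported 76.4 → residual 0.0 km
Site 1, Site 2, Site 4 are mutually consistent (residuals ≈ 0); Site 3 is off by 19.3 km.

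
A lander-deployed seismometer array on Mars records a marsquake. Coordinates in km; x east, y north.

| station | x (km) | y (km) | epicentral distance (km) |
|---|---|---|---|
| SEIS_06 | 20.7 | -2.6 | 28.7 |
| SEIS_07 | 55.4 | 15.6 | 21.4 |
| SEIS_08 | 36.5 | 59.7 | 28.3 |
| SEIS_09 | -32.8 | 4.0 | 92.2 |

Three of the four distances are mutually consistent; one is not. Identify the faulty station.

SEIS_06

Solve using three stations at a time. Using SEIS_07, SEIS_08, SEIS_09 (subtract circle equations pairwise → linear system) gives (x, y) ≈ (53.3, 36.9).
Distances from that point to each station vs reported:
  SEIS_06: calculated 51.3 vs reported 28.7 → residual 22.6 km
  SEIS_07: calculated 21.4 vs reported 21.4 → residual 0.0 km
  SEIS_08: calculated 28.3 vs reported 28.3 → residual 0.0 km
  SEIS_09: calculated 92.2 vs reported 92.2 → residual 0.0 km
SEIS_07, SEIS_08, SEIS_09 are mutually consistent (residuals ≈ 0); SEIS_06 is off by 22.6 km.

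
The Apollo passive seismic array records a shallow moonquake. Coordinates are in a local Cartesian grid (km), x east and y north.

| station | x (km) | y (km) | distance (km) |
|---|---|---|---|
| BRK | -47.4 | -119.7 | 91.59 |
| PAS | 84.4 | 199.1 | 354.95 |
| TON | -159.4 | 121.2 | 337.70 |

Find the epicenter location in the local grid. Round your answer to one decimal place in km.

x ≈ 38.0 km, y ≈ -152.8 km

Circle about each station: (x + 47.4)² + (y + 119.7)² = 91.59²; (x − 84.4)² + (y − 199.1)² = 354.95²; (x + 159.4)² + (y − 121.2)² = 337.70².
Subtracting the BRK equation from the PAS and TON equations removes the quadratic terms:
263.6 x + 637.6 y = -87411.45
-224.0 x + 481.8 y = -82129.61
Solving the 2×2 system: x ≈ 38.0, y ≈ -152.8 km.
Check against BRK (with the unrounded x, y): √((x + 47.4)²+(y + 119.7)²) = 91.58 ≈ 91.59 km. ✓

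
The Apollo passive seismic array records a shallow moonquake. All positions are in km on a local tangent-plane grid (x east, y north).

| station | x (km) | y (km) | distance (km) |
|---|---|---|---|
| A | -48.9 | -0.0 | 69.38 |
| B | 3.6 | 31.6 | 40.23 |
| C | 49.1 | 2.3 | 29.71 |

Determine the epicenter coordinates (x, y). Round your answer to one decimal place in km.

x ≈ 20.3 km, y ≈ -5.0 km

Circle about each station: (x + 48.9)² + y² = 69.38²; (x − 3.6)² + (y − 31.6)² = 40.23²; (x − 49.1)² + (y − 2.3)² = 29.71².
Subtracting pairs of circle equations eliminates x²+y² and gives linear equations (the radical axes):
105.0 x + 63.2 y = 1815.44
196.0 x + 4.6 y = 3955.79
Solving the 2×2 system: x ≈ 20.3, y ≈ -5.0 km.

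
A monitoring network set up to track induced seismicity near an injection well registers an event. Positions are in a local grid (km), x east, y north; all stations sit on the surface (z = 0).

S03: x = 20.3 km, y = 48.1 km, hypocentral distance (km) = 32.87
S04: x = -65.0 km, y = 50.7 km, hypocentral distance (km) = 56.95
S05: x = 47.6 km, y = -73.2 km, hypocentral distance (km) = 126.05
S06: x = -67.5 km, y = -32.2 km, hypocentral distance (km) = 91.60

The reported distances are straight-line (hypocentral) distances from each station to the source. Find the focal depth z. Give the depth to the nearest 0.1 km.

Each station gives a sphere (x−x_i)² + (y−y_i)² + z² = d_i² (stations at z=0).
Subtracting the S03 sphere from S04 and S05: z² cancels, leaving linear equations in x and y:
-170.6 x + 5.2 y = 1906.92
54.6 x − 242.6 y = -9909.87
Solving: x ≈ -10.001, y ≈ 38.598 km (keep extra digits for the depth step; rounded: -10.0, 38.6).
Then from the S03 sphere: z² = 32.87² − (x − 20.3)² − (y − 48.1)² with x = -10.001, y = 38.598, so z ≈ 8.485 ≈ 8.5 km.
Check against S06 (with the unrounded solution): distance 91.60 ≈ 91.60 km. ✓

depth ≈ 8.5 km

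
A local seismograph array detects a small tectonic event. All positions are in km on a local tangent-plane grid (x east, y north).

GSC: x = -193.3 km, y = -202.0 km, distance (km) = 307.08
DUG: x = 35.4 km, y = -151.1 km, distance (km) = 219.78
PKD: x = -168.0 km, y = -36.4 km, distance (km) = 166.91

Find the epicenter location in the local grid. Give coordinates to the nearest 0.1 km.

Circle about each station: (x + 193.3)² + (y + 202.0)² = 307.08²; (x − 35.4)² + (y + 151.1)² = 219.78²; (x + 168.0)² + (y + 36.4)² = 166.91².
Subtracting the GSC equation from the DUG and PKD equations removes the quadratic terms:
457.4 x + 101.8 y = -8089.64
50.6 x + 331.2 y = 17819.25
Solving the 2×2 system: x ≈ -30.7, y ≈ 58.5 km.

-30.7 km east, 58.5 km north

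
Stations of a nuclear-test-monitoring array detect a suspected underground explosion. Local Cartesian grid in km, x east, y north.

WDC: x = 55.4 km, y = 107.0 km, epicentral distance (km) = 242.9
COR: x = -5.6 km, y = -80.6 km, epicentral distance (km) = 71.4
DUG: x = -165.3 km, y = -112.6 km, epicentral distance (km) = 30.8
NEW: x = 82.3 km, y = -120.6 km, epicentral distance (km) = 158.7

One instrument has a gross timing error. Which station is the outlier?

DUG

Solve using three stations at a time. Using WDC, COR, NEW (subtract circle equations pairwise → linear system) gives (x, y) ≈ (-74.8, -98.1).
Distances from that point to each station vs reported:
  WDC: calculated 242.9 vs reported 242.9 → residual 0.0 km
  COR: calculated 71.3 vs reported 71.4 → residual 0.1 km
  DUG: calculated 91.7 vs reported 30.8 → residual 60.9 km
  NEW: calculated 158.7 vs reported 158.7 → residual 0.0 km
WDC, COR, NEW are mutually consistent (residuals ≈ 0); DUG is off by 60.9 km.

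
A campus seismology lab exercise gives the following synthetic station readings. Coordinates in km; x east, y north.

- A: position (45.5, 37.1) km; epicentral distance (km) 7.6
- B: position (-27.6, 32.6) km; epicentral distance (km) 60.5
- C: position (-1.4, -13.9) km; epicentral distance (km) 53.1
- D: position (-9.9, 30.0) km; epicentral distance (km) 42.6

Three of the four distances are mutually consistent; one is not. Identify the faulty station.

A

Solve using three stations at a time. Using B, C, D (subtract circle equations pairwise → linear system) gives (x, y) ≈ (32.7, 26.9).
Distances from that point to each station vs reported:
  A: calculated 16.3 vs reported 7.6 → residual 8.7 km
  B: calculated 60.6 vs reported 60.5 → residual 0.1 km
  C: calculated 53.2 vs reported 53.1 → residual 0.1 km
  D: calculated 42.8 vs reported 42.6 → residual 0.2 km
B, C, D are mutually consistent (residuals ≈ 0); A is off by 8.7 km.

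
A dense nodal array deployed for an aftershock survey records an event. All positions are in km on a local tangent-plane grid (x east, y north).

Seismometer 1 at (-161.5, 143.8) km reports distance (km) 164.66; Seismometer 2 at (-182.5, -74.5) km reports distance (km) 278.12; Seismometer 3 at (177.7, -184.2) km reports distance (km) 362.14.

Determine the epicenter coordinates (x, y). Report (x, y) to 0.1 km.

x ≈ 2.8 km, y ≈ 132.9 km

Circle about each station: (x + 161.5)² + (y − 143.8)² = 164.66²; (x + 182.5)² + (y + 74.5)² = 278.12²; (x − 177.7)² + (y + 184.2)² = 362.14².
Subtracting pairs of circle equations eliminates x²+y² and gives linear equations (the radical axes):
-42.0 x − 436.6 y = -58142.01
678.4 x − 656.0 y = -85286.22
Solving the 2×2 system: x ≈ 2.8, y ≈ 132.9 km.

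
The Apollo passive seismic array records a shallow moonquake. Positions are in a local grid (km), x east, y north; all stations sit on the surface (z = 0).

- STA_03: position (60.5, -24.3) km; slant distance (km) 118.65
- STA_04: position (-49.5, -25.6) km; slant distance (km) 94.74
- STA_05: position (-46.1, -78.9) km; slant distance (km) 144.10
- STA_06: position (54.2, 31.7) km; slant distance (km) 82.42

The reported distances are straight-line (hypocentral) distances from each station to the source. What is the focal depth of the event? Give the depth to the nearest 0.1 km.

z ≈ 25.8 km

Each station gives a sphere (x−x_i)² + (y−y_i)² + z² = d_i² (stations at z=0).
Subtracting the STA_03 sphere from STA_04 and STA_05: z² cancels, leaving linear equations in x and y:
-220.0 x − 2.6 y = 3957.02
-213.2 x − 109.2 y = -2587.31
Solving: x ≈ -18.698, y ≈ 60.199 km (keep extra digits for the depth step; rounded: -18.7, 60.2).
Then from the STA_03 sphere: z² = 118.65² − (x − 60.5)² − (y + 24.3)² with x = -18.698, y = 60.199, so z ≈ 25.796 ≈ 25.8 km.
Check against STA_06 (with the unrounded solution): distance 82.41 ≈ 82.42 km. ✓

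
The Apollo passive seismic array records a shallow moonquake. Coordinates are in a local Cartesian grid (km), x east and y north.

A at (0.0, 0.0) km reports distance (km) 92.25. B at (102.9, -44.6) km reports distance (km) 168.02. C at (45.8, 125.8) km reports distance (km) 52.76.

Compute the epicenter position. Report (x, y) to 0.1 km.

(5.2, 92.1)

Circle about each station: x² + y² = 92.25²; (x − 102.9)² + (y + 44.6)² = 168.02²; (x − 45.8)² + (y − 125.8)² = 52.76².
Subtracting the A equation from the B and C equations removes the quadratic terms:
205.8 x − 89.2 y = -7143.09
91.6 x + 251.6 y = 23649.72
Solving the 2×2 system: x ≈ 5.2, y ≈ 92.1 km.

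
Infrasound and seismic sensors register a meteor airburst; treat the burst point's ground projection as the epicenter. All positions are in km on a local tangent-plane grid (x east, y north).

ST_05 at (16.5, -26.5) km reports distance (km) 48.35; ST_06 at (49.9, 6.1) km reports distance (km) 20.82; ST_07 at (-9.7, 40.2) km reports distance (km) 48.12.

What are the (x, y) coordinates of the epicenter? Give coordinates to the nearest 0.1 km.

Circle about each station: (x − 16.5)² + (y + 26.5)² = 48.35²; (x − 49.9)² + (y − 6.1)² = 20.82²; (x + 9.7)² + (y − 40.2)² = 48.12².
Subtracting pairs of circle equations eliminates x²+y² and gives linear equations (the radical axes):
66.8 x + 65.2 y = 3456.97
-52.4 x + 133.4 y = 757.82
Solving the 2×2 system: x ≈ 33.4, y ≈ 18.8 km.
Check against ST_05 (with the unrounded x, y): √((x − 16.5)²+(y + 26.5)²) = 48.35 ≈ 48.35 km. ✓

x ≈ 33.4 km, y ≈ 18.8 km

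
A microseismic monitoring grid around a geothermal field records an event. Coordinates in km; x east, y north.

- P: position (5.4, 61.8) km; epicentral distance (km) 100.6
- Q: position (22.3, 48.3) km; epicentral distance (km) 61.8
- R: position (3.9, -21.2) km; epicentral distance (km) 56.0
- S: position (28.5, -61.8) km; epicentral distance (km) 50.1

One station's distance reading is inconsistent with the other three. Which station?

Q

Solve using three stations at a time. Using P, R, S (subtract circle equations pairwise → linear system) gives (x, y) ≈ (59.8, -22.8).
Distances from that point to each station vs reported:
  P: calculated 100.6 vs reported 100.6 → residual 0.0 km
  Q: calculated 80.4 vs reported 61.8 → residual 18.6 km
  R: calculated 56.0 vs reported 56.0 → residual 0.0 km
  S: calculated 50.0 vs reported 50.1 → residual 0.1 km
P, R, S are mutually consistent (residuals ≈ 0); Q is off by 18.6 km.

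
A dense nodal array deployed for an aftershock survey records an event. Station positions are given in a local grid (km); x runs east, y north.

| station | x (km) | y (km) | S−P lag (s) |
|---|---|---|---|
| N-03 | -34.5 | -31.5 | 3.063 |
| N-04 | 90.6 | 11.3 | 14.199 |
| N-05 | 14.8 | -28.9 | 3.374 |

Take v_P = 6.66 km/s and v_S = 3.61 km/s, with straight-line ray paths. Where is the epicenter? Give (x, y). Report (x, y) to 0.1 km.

-10.8 km east, -36.1 km north

Distance from S−P lag: d = Δt · v_P v_S / (v_P − v_S) = Δt · (6.66·3.61)/(6.66−3.61) ≈ 7.8828·Δt.
So d_N-03 = 24.15, d_N-04 = 111.93, d_N-05 = 26.60 km.
Circle about each station: (x + 34.5)² + (y + 31.5)² = 24.15²; (x − 90.6)² + (y − 11.3)² = 111.93²; (x − 14.8)² + (y + 28.9)² = 26.60².
Subtracting the N-03 equation from the N-04 and N-05 equations removes the quadratic terms:
250.2 x + 85.6 y = -5791.55
98.6 x + 5.2 y = -1252.59
Solving the 2×2 system: x ≈ -10.8, y ≈ -36.1 km.
Check against N-03 (with the unrounded x, y): √((x + 34.5)²+(y + 31.5)²) = 24.14 ≈ 24.15 km. ✓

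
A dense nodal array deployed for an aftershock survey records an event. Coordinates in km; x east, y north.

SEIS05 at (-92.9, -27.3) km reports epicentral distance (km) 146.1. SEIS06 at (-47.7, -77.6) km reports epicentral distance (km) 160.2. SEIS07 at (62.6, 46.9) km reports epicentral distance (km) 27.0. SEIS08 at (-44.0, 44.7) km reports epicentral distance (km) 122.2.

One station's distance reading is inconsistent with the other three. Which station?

Solve using three stations at a time. Using SEIS06, SEIS07, SEIS08 (subtract circle equations pairwise → linear system) gives (x, y) ≈ (76.4, 23.7).
Distances from that point to each station vs reported:
  SEIS05: calculated 176.8 vs reported 146.1 → residual 30.7 km
  SEIS06: calculated 160.2 vs reported 160.2 → residual 0.0 km
  SEIS07: calculated 27.0 vs reported 27.0 → residual 0.0 km
  SEIS08: calculated 122.2 vs reported 122.2 → residual 0.0 km
SEIS06, SEIS07, SEIS08 are mutually consistent (residuals ≈ 0); SEIS05 is off by 30.7 km.

SEIS05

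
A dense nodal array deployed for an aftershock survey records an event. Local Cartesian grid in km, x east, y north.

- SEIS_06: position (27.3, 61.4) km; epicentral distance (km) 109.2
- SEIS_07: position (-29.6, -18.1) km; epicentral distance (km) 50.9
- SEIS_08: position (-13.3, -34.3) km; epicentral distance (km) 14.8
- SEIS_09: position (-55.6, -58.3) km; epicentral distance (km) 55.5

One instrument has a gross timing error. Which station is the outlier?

Solve using three stations at a time. Using SEIS_06, SEIS_08, SEIS_09 (subtract circle equations pairwise → linear system) gives (x, y) ≈ (-2.1, -43.8).
Distances from that point to each station vs reported:
  SEIS_06: calculated 109.2 vs reported 109.2 → residual 0.0 km
  SEIS_07: calculated 37.6 vs reported 50.9 → residual 13.3 km
  SEIS_08: calculated 14.7 vs reported 14.8 → residual 0.1 km
  SEIS_09: calculated 55.5 vs reported 55.5 → residual 0.0 km
SEIS_06, SEIS_08, SEIS_09 are mutually consistent (residuals ≈ 0); SEIS_07 is off by 13.3 km.

SEIS_07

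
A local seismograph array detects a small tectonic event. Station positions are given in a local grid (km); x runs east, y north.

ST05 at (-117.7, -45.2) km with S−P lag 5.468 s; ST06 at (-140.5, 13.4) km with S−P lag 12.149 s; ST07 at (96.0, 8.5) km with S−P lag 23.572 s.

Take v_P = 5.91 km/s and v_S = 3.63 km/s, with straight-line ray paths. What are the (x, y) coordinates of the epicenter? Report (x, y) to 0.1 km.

(-100.8, -93.8)

Distance from S−P lag: d = Δt · v_P v_S / (v_P − v_S) = Δt · (5.91·3.63)/(5.91−3.63) ≈ 9.4093·Δt.
So d_ST05 = 51.45, d_ST06 = 114.31, d_ST07 = 221.80 km.
Circle about each station: (x + 117.7)² + (y + 45.2)² = 51.45²; (x + 140.5)² + (y − 13.4)² = 114.31²; (x − 96.0)² + (y − 8.5)² = 221.80².
Subtracting the ST05 equation from the ST06 and ST07 equations removes the quadratic terms:
-45.6 x + 117.2 y = -6396.19
427.4 x + 107.4 y = -53156.22
Solving the 2×2 system: x ≈ -100.8, y ≈ -93.8 km.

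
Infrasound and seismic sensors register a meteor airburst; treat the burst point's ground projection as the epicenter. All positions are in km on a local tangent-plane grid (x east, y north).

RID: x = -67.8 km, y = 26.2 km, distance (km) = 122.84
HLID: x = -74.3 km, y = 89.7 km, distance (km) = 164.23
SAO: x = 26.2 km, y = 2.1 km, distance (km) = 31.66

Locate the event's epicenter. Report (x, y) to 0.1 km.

44.4 km east, -23.8 km north

Circle about each station: (x + 67.8)² + (y − 26.2)² = 122.84²; (x + 74.3)² + (y − 89.7)² = 164.23²; (x − 26.2)² + (y − 2.1)² = 31.66².
Subtracting the RID equation from the HLID and SAO equations removes the quadratic terms:
-13.0 x + 127.0 y = -3598.53
188.0 x − 48.2 y = 9494.88
Solving the 2×2 system: x ≈ 44.4, y ≈ -23.8 km.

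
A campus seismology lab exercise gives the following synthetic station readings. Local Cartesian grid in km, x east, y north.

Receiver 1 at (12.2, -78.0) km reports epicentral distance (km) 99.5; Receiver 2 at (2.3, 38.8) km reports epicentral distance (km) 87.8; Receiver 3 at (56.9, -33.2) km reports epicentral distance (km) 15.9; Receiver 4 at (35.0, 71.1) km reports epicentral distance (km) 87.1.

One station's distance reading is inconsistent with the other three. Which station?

Solve using three stations at a time. Using Receiver 1, Receiver 2, Receiver 4 (subtract circle equations pairwise → linear system) gives (x, y) ≈ (78.9, -4.1).
Distances from that point to each station vs reported:
  Receiver 1: calculated 99.5 vs reported 99.5 → residual 0.0 km
  Receiver 2: calculated 87.8 vs reported 87.8 → residual 0.0 km
  Receiver 3: calculated 36.4 vs reported 15.9 → residual 20.5 km
  Receiver 4: calculated 87.1 vs reported 87.1 → residual 0.0 km
Receiver 1, Receiver 2, Receiver 4 are mutually consistent (residuals ≈ 0); Receiver 3 is off by 20.5 km.

Receiver 3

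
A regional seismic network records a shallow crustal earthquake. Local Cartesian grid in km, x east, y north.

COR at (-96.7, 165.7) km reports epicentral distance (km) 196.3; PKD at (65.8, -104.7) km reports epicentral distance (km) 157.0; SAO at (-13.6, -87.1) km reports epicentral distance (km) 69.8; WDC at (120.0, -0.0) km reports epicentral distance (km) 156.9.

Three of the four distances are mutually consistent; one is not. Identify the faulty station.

Solve using three stations at a time. Using COR, SAO, WDC (subtract circle equations pairwise → linear system) gives (x, y) ≈ (-35.5, -20.8).
Distances from that point to each station vs reported:
  COR: calculated 196.3 vs reported 196.3 → residual 0.0 km
  PKD: calculated 131.5 vs reported 157.0 → residual 25.5 km
  SAO: calculated 69.8 vs reported 69.8 → residual 0.0 km
  WDC: calculated 156.9 vs reported 156.9 → residual 0.0 km
COR, SAO, WDC are mutually consistent (residuals ≈ 0); PKD is off by 25.5 km.

PKD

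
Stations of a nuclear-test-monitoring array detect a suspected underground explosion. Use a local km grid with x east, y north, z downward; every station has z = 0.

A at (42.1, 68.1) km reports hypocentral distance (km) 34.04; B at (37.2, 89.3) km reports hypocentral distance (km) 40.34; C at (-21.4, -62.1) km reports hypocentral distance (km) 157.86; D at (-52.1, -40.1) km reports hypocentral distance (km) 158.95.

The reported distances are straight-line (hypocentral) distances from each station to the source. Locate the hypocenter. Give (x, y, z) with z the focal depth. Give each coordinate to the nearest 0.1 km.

x ≈ 56.8 km, y ≈ 71.6 km, depth ≈ 30.5 km

Each station gives a sphere (x−x_i)² + (y−y_i)² + z² = d_i² (stations at z=0).
Subtracting the A sphere from B and C: z² cancels, leaving linear equations in x and y:
-9.8 x + 42.4 y = 2479.72
-127.0 x − 260.4 y = -25856.71
Solving: x ≈ 56.775, y ≈ 71.606 km (keep extra digits for the depth step; rounded: 56.8, 71.6).
Then from the A sphere: z² = 34.04² − (x − 42.1)² − (y − 68.1)² with x = 56.775, y = 71.606, so z ≈ 30.514 ≈ 30.5 km.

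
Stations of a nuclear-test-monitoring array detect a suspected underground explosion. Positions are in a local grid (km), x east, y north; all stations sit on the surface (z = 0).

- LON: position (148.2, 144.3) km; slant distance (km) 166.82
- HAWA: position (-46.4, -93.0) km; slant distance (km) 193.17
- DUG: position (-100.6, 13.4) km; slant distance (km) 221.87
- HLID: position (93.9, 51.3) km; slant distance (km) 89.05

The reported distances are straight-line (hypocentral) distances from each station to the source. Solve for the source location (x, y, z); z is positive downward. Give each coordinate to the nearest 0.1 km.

(109.6, -2.5, 69.2)

Each station gives a sphere (x−x_i)² + (y−y_i)² + z² = d_i² (stations at z=0).
Subtracting the LON sphere from HAWA and DUG: z² cancels, leaving linear equations in x and y:
-389.2 x − 474.6 y = -41469.51
-497.6 x − 261.8 y = -53883.19
Solving: x ≈ 109.603, y ≈ -2.503 km (keep extra digits for the depth step; rounded: 109.6, -2.5).
Then from the LON sphere: z² = 166.82² − (x − 148.2)² − (y − 144.3)² with x = 109.603, y = -2.503, so z ≈ 69.196 ≈ 69.2 km.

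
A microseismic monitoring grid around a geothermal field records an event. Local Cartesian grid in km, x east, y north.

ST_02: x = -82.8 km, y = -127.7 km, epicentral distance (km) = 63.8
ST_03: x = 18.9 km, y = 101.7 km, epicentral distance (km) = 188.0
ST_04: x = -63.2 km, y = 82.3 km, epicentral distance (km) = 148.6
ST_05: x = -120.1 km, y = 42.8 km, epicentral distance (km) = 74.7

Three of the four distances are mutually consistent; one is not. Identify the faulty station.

ST_05

Solve using three stations at a time. Using ST_02, ST_03, ST_04 (subtract circle equations pairwise → linear system) gives (x, y) ≈ (-65.5, -66.3).
Distances from that point to each station vs reported:
  ST_02: calculated 63.8 vs reported 63.8 → residual 0.0 km
  ST_03: calculated 188.0 vs reported 188.0 → residual 0.0 km
  ST_04: calculated 148.6 vs reported 148.6 → residual 0.0 km
  ST_05: calculated 122.0 vs reported 74.7 → residual 47.3 km
ST_02, ST_03, ST_04 are mutually consistent (residuals ≈ 0); ST_05 is off by 47.3 km.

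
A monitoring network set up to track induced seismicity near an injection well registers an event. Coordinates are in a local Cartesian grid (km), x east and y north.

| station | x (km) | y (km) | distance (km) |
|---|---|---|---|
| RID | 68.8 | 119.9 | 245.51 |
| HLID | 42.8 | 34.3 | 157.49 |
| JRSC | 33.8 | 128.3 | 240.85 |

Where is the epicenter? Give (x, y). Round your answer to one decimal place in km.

Circle about each station: (x − 68.8)² + (y − 119.9)² = 245.51²; (x − 42.8)² + (y − 34.3)² = 157.49²; (x − 33.8)² + (y − 128.3)² = 240.85².
Subtracting the RID equation from the HLID and JRSC equations removes the quadratic terms:
-52.0 x − 171.2 y = 19370.94
-70.0 x + 16.8 y = 760.32
Solving the 2×2 system: x ≈ -35.4, y ≈ -102.4 km.
Check against RID (with the unrounded x, y): √((x − 68.8)²+(y − 119.9)²) = 245.51 ≈ 245.51 km. ✓

x ≈ -35.4 km, y ≈ -102.4 km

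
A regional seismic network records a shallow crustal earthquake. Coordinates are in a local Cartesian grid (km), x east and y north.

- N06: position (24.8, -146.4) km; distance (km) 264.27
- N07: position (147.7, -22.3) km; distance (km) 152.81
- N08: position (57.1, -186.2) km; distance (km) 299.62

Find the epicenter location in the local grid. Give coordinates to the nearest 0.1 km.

(76.3, 112.8)

Circle about each station: (x − 24.8)² + (y + 146.4)² = 264.27²; (x − 147.7)² + (y + 22.3)² = 152.81²; (x − 57.1)² + (y + 186.2)² = 299.62².
Subtracting the N06 equation from the N07 and N08 equations removes the quadratic terms:
245.8 x + 248.2 y = 46752.32
64.6 x − 79.6 y = -4050.66
Solving the 2×2 system: x ≈ 76.3, y ≈ 112.8 km.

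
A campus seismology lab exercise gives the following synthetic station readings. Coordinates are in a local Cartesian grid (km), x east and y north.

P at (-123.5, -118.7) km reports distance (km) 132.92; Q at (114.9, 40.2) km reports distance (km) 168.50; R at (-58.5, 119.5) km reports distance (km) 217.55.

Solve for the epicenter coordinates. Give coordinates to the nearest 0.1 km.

Circle about each station: (x + 123.5)² + (y + 118.7)² = 132.92²; (x − 114.9)² + (y − 40.2)² = 168.50²; (x + 58.5)² + (y − 119.5)² = 217.55².
Subtracting the P equation from the Q and R equations removes the quadratic terms:
476.8 x + 317.8 y = -25248.41
130.0 x + 476.4 y = -41299.72
Solving the 2×2 system: x ≈ 5.9, y ≈ -88.3 km.
Check against P (with the unrounded x, y): √((x + 123.5)²+(y + 118.7)²) = 132.92 ≈ 132.92 km. ✓

x ≈ 5.9 km, y ≈ -88.3 km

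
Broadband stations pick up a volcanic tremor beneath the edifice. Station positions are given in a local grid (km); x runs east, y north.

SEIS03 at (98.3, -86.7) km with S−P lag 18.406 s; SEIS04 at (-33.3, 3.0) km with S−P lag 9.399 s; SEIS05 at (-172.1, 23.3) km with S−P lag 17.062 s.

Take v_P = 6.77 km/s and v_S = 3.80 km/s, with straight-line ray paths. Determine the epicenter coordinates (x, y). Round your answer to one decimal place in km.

Distance from S−P lag: d = Δt · v_P v_S / (v_P − v_S) = Δt · (6.77·3.80)/(6.77−3.80) ≈ 8.6620·Δt.
So d_SEIS03 = 159.43, d_SEIS04 = 81.41, d_SEIS05 = 147.79 km.
Circle about each station: (x − 98.3)² + (y + 86.7)² = 159.43²; (x + 33.3)² + (y − 3.0)² = 81.41²; (x + 172.1)² + (y − 23.3)² = 147.79².
Subtracting the SEIS03 equation from the SEIS04 and SEIS05 equations removes the quadratic terms:
-263.2 x + 179.4 y = 2728.45
-540.8 x + 220.0 y = 16557.56
Solving the 2×2 system: x ≈ -60.6, y ≈ -73.7 km.

(-60.6, -73.7)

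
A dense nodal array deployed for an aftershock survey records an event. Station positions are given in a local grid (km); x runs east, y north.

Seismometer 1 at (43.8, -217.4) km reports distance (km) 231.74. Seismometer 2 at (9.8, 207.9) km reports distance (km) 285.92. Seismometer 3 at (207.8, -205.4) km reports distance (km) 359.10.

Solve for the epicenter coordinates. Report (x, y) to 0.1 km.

Circle about each station: (x − 43.8)² + (y + 217.4)² = 231.74²; (x − 9.8)² + (y − 207.9)² = 285.92²; (x − 207.8)² + (y + 205.4)² = 359.10².
Subtracting the Seismometer 1 equation from the Seismometer 2 and Seismometer 3 equations removes the quadratic terms:
-68.0 x + 850.6 y = -33909.57
328.0 x + 24.0 y = -39060.58
Solving the 2×2 system: x ≈ -115.5, y ≈ -49.1 km.
Check against Seismometer 1 (with the unrounded x, y): √((x − 43.8)²+(y + 217.4)²) = 231.73 ≈ 231.74 km. ✓

-115.5 km east, -49.1 km north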